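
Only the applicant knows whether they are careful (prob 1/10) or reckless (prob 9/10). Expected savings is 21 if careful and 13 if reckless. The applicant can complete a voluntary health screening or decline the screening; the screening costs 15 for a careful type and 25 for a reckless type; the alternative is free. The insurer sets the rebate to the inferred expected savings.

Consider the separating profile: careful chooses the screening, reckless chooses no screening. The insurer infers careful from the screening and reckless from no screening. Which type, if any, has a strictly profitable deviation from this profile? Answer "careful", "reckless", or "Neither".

The screening pays 21; no screening pays 13.
careful: assigned the screening, nets 21 − 15 = 6; deviating to no screening nets 13.
reckless: assigned no screening, nets 13; deviating to the screening nets 21 − 25 = -4.
The careful type gains 7 by deviating.

careful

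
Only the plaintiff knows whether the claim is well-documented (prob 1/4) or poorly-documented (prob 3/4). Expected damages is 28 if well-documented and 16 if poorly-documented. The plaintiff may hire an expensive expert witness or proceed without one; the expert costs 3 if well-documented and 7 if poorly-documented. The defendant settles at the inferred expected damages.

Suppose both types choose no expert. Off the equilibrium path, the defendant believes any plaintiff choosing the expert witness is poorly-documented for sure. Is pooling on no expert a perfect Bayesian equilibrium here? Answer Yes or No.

Yes

On path, the defendant holds the prior and pays 1/4·28 + 3/4·16 = 19. Off path (the expert witness), believing poorly-documented, it pays 16.
well-documented: no expert nets 19; the expert witness nets 16 − 3 = 13. well-documented stays.
poorly-documented: no expert nets 19; the expert witness nets 16 − 7 = 9. poorly-documented stays.
No type deviates, so pooling is sustained.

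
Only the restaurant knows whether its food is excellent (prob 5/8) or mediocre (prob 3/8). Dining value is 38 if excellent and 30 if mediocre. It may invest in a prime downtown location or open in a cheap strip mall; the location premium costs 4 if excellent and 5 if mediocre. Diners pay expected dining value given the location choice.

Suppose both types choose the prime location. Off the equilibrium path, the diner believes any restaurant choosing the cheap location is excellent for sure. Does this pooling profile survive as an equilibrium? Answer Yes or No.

No

On path, the diner holds the prior and pays 5/8·38 + 3/8·30 = 35. Off path (the cheap location), believing excellent, it pays 38.
excellent: the prime location nets 35 − 4 = 31; the cheap location nets 38. excellent would deviate.
mediocre: the prime location nets 35 − 5 = 30; the cheap location nets 38. mediocre would deviate.
A type deviates, so pooling fails.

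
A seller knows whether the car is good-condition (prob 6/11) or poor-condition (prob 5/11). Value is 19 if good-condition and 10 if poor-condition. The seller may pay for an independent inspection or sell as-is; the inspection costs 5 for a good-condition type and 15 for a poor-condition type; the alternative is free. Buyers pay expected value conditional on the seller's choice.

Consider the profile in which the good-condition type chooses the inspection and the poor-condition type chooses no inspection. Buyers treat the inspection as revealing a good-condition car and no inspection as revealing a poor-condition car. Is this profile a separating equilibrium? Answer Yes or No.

Under these beliefs, the inspection earns price 19 and no inspection earns price 10.
good-condition: the inspection nets 19 − 5 = 14; no inspection nets 10. good-condition prefers the inspection.
poor-condition: the inspection nets 19 − 15 = 4; no inspection nets 10. poor-condition prefers no inspection.
Neither type deviates, so the separating profile is an equilibrium.

Yes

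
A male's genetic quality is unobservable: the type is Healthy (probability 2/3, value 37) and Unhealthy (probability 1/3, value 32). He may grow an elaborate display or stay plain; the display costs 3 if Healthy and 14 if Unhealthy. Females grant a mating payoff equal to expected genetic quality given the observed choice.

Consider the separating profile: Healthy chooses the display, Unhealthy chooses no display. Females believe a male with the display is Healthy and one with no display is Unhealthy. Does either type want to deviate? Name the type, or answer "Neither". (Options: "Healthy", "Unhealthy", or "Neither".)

The display pays 37; no display pays 32.
Healthy: assigned the display, nets 37 − 3 = 34; deviating to no display nets 32.
Unhealthy: assigned no display, nets 32; deviating to the display nets 37 − 14 = 23.
Both types strictly prefer their assigned action; no profitable deviation.

Neither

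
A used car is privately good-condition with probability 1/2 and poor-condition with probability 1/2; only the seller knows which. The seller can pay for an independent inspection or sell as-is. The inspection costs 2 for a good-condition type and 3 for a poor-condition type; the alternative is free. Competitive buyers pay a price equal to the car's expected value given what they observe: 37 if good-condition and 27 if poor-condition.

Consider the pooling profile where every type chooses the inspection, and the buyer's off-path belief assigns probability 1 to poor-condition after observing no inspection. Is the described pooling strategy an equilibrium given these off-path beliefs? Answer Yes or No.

Yes

On path, the buyer holds the prior and pays 1/2·37 + 1/2·27 = 32. Off path (no inspection), believing poor-condition, it pays 27.
good-condition: the inspection nets 32 − 2 = 30; no inspection nets 27. good-condition stays.
poor-condition: the inspection nets 32 − 3 = 29; no inspection nets 27. poor-condition stays.
No type deviates, so pooling is sustained.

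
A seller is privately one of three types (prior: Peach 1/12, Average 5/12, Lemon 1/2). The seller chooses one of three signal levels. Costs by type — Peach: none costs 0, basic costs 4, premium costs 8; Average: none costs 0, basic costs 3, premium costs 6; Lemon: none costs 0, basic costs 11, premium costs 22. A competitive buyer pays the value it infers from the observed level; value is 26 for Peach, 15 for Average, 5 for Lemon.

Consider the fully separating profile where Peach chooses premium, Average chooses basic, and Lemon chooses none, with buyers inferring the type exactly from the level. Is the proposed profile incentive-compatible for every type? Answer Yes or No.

Separating prices: premium → 26, basic → 15, none → 5.
Peach (assigned premium): none: 5 − 0 = 5; basic: 15 − 4 = 11; premium: 26 − 8 = 18. Peach stays.
Average (assigned basic): none: 5 − 0 = 5; basic: 15 − 3 = 12; premium: 26 − 6 = 20. Average prefers premium.
Lemon (assigned none): none: 5 − 0 = 5; basic: 15 − 11 = 4; premium: 26 − 22 = 4. Lemon stays.
At least one type deviates; the separating profile fails.

No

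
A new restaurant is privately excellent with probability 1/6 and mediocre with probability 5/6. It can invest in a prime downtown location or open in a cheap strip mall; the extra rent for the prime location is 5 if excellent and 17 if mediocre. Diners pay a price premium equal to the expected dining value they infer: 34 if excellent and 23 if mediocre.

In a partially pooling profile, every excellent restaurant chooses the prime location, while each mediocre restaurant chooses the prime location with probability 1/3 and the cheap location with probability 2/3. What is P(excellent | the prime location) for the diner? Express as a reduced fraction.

3/8

P(the prime location) = (1/6)·1 + (5/6)·(1/3) = 4/9.
By Bayes' rule, P(excellent | the prime location) = (1/6) / (4/9) = 3/8.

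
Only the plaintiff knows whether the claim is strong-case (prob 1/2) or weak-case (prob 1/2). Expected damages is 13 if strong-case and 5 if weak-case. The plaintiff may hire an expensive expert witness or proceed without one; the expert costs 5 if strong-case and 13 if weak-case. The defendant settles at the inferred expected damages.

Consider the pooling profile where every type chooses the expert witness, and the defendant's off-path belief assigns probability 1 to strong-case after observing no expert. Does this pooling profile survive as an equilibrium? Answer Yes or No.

On path, the defendant holds the prior and pays 1/2·13 + 1/2·5 = 9. Off path (no expert), believing strong-case, it pays 13.
strong-case: the expert witness nets 9 − 5 = 4; no expert nets 13. strong-case would deviate.
weak-case: the expert witness nets 9 − 13 = -4; no expert nets 13. weak-case would deviate.
A type deviates, so pooling fails.

No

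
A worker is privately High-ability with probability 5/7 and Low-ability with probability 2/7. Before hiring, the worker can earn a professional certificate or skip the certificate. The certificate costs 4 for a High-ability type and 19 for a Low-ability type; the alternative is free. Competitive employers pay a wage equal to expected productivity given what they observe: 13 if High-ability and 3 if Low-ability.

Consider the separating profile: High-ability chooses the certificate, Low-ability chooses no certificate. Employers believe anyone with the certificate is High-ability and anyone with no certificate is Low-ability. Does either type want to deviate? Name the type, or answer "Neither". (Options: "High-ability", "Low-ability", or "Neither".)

The certificate pays 13; no certificate pays 3.
High-ability: assigned the certificate, nets 13 − 4 = 9; deviating to no certificate nets 3.
Low-ability: assigned no certificate, nets 3; deviating to the certificate nets 13 − 19 = -6.
Both types strictly prefer their assigned action; no profitable deviation.

Neither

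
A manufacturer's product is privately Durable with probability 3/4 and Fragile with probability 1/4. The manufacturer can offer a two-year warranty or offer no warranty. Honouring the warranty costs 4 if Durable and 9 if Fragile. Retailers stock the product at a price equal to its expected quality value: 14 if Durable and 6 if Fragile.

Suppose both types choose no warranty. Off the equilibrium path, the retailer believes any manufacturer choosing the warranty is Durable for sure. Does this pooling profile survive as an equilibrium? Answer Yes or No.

On path, the retailer holds the prior and pays 3/4·14 + 1/4·6 = 12. Off path (the warranty), believing Durable, it pays 14.
Durable: no warranty nets 12; the warranty nets 14 − 4 = 10. Durable stays.
Fragile: no warranty nets 12; the warranty nets 14 − 9 = 5. Fragile stays.
No type deviates, so pooling is sustained.

Yes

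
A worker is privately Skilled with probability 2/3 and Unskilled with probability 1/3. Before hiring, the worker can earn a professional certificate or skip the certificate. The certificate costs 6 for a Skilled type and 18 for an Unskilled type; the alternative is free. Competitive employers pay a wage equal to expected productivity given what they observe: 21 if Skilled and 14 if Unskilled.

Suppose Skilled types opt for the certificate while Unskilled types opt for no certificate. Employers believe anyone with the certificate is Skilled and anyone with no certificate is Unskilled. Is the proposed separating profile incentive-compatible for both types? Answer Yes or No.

Under these beliefs, the certificate earns wage 21 and no certificate earns wage 14.
Skilled: the certificate nets 21 − 6 = 15; no certificate nets 14. Skilled prefers the certificate.
Unskilled: the certificate nets 21 − 18 = 3; no certificate nets 14. Unskilled prefers no certificate.
Neither type deviates, so the separating profile is an equilibrium.

Yes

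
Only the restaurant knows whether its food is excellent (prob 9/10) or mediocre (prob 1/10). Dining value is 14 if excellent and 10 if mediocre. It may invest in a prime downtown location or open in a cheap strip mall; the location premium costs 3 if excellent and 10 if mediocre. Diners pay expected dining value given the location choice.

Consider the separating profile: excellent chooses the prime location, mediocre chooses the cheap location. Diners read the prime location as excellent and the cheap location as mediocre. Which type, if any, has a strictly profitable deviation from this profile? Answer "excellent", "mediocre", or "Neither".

Neither

The prime location pays 14; the cheap location pays 10.
excellent: assigned the prime location, nets 14 − 3 = 11; deviating to the cheap location nets 10.
mediocre: assigned the cheap location, nets 10; deviating to the prime location nets 14 − 10 = 4.
Both types strictly prefer their assigned action; no profitable deviation.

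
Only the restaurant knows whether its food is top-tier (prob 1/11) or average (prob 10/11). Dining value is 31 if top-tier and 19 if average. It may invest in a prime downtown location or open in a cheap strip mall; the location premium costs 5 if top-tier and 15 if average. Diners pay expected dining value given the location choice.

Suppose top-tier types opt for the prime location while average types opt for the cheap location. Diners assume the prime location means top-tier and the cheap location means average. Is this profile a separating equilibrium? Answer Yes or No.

Under these beliefs, the prime location earns price premium 31 and the cheap location earns price premium 19.
top-tier: the prime location nets 31 − 5 = 26; the cheap location nets 19. top-tier prefers the prime location.
average: the prime location nets 31 − 15 = 16; the cheap location nets 19. average prefers the cheap location.
Neither type deviates, so the separating profile is an equilibrium.

Yes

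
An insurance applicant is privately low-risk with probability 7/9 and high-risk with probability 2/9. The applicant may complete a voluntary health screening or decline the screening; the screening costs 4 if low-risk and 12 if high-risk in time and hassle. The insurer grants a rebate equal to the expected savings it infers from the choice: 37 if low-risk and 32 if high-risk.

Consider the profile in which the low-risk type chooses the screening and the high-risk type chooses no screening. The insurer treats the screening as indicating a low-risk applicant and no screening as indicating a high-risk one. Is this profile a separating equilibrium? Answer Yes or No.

Under these beliefs, the screening earns rebate 37 and no screening earns rebate 32.
low-risk: the screening nets 37 − 4 = 33; no screening nets 32. low-risk prefers the screening.
high-risk: the screening nets 37 − 12 = 25; no screening nets 32. high-risk prefers no screening.
Neither type deviates, so the separating profile is an equilibrium.

Yes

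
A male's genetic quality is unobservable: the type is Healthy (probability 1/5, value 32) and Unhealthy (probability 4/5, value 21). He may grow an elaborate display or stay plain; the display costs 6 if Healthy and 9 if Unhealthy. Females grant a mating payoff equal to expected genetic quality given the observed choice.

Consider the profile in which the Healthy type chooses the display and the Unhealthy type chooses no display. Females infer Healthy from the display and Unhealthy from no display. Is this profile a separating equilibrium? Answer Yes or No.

No

Under these beliefs, the display earns mating payoff 32 and no display earns mating payoff 21.
Healthy: the display nets 32 − 6 = 26; no display nets 21. Healthy prefers the display.
Unhealthy: the display nets 32 − 9 = 23; no display nets 21. Unhealthy would deviate to the display.
Unhealthy has a profitable deviation, so the profile is not an equilibrium.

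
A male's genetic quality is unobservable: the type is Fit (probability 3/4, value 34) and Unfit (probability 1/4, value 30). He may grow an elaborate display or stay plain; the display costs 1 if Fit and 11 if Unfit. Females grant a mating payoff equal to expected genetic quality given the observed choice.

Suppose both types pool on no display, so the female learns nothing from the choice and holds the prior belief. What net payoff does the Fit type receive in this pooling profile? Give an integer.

Pooled mating payoff = 3/4·34 + 1/4·30 = 33.
Fit pays no cost for no display, so net payoff = 33.

33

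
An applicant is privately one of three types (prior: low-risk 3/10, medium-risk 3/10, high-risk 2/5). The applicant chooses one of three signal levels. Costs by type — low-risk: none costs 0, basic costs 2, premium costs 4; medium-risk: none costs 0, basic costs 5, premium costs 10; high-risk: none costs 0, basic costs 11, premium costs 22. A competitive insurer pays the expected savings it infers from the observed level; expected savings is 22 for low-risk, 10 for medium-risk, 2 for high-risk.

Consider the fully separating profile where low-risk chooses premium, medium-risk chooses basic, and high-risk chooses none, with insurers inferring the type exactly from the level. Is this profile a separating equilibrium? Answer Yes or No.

Separating rebates: premium → 22, basic → 10, none → 2.
low-risk (assigned premium): none: 2 − 0 = 2; basic: 10 − 2 = 8; premium: 22 − 4 = 18. low-risk stays.
medium-risk (assigned basic): none: 2 − 0 = 2; basic: 10 − 5 = 5; premium: 22 − 10 = 12. medium-risk prefers premium.
high-risk (assigned none): none: 2 − 0 = 2; basic: 10 − 11 = -1; premium: 22 − 22 = 0. high-risk stays.
At least one type deviates; the separating profile fails.

No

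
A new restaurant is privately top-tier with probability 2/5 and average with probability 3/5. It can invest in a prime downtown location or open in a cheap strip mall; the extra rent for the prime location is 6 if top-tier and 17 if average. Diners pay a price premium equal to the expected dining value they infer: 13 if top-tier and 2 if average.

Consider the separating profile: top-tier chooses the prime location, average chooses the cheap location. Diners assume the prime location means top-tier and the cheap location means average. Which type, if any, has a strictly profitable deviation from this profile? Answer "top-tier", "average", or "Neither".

The prime location pays 13; the cheap location pays 2.
top-tier: assigned the prime location, nets 13 − 6 = 7; deviating to the cheap location nets 2.
average: assigned the cheap location, nets 2; deviating to the prime location nets 13 − 17 = -4.
Both types strictly prefer their assigned action; no profitable deviation.

Neither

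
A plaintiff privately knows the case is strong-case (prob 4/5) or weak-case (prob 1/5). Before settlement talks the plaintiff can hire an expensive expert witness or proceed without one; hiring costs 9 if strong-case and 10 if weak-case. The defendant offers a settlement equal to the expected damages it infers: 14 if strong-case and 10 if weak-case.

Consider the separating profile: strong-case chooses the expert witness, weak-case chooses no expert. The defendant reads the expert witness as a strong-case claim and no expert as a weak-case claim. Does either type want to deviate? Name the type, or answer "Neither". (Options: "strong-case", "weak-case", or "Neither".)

The expert witness pays 14; no expert pays 10.
strong-case: assigned the expert witness, nets 14 − 9 = 5; deviating to no expert nets 10.
weak-case: assigned no expert, nets 10; deviating to the expert witness nets 14 − 10 = 4.
The strong-case type gains 5 by deviating.

strong-case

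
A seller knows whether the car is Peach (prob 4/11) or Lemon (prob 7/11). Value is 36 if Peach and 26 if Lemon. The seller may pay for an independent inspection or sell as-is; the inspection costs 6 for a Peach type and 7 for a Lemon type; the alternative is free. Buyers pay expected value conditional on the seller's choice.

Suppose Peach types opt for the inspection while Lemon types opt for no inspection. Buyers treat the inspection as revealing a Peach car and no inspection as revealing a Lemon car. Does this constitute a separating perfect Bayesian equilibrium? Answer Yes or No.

No

Under these beliefs, the inspection earns price 36 and no inspection earns price 26.
Peach: the inspection nets 36 − 6 = 30; no inspection nets 26. Peach prefers the inspection.
Lemon: the inspection nets 36 − 7 = 29; no inspection nets 26. Lemon would deviate to the inspection.
Lemon has a profitable deviation, so the profile is not an equilibrium.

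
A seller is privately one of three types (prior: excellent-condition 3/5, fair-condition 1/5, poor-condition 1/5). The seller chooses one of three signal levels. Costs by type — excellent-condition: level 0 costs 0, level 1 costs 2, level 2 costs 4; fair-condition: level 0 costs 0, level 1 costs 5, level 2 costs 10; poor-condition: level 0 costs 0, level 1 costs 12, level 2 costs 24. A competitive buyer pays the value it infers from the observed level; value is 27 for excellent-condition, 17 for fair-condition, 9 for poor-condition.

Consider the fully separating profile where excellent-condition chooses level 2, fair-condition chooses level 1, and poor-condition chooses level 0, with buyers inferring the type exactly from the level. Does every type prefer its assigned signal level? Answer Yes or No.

Separating prices: level 2 → 27, level 1 → 17, level 0 → 9.
excellent-condition (assigned level 2): level 0: 9 − 0 = 9; level 1: 17 − 2 = 15; level 2: 27 − 4 = 23. excellent-condition stays.
fair-condition (assigned level 1): level 0: 9 − 0 = 9; level 1: 17 − 5 = 12; level 2: 27 − 10 = 17. fair-condition prefers level 2.
poor-condition (assigned level 0): level 0: 9 − 0 = 9; level 1: 17 − 12 = 5; level 2: 27 − 24 = 3. poor-condition stays.
At least one type deviates; the separating profile fails.

No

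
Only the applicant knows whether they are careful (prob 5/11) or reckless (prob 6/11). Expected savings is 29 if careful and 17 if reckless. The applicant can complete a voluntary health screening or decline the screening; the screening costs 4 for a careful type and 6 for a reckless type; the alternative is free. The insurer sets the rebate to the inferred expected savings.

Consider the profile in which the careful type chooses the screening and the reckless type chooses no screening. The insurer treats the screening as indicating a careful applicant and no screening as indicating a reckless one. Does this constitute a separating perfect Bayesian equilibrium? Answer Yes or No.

Under these beliefs, the screening earns rebate 29 and no screening earns rebate 17.
careful: the screening nets 29 − 4 = 25; no screening nets 17. careful prefers the screening.
reckless: the screening nets 29 − 6 = 23; no screening nets 17. reckless would deviate to the screening.
reckless has a profitable deviation, so the profile is not an equilibrium.

No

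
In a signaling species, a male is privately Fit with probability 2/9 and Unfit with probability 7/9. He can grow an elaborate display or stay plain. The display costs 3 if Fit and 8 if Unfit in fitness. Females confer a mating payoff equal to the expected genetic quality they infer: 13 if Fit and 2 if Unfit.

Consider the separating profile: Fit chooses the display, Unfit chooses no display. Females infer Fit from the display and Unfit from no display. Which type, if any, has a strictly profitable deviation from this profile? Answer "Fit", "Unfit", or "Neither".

The display pays 13; no display pays 2.
Fit: assigned the display, nets 13 − 3 = 10; deviating to no display nets 2.
Unfit: assigned no display, nets 2; deviating to the display nets 13 − 8 = 5.
The Unfit type gains 3 by deviating.

Unfit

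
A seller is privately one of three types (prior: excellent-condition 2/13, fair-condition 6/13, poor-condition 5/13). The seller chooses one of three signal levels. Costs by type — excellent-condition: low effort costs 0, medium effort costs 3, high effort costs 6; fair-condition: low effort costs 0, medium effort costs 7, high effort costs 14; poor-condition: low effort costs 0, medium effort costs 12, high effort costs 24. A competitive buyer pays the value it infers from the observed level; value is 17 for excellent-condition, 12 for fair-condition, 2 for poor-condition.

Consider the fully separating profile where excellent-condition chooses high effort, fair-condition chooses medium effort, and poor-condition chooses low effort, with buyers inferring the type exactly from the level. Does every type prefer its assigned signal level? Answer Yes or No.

Yes

Separating prices: high effort → 17, medium effort → 12, low effort → 2.
excellent-condition (assigned high effort): low effort: 2 − 0 = 2; medium effort: 12 − 3 = 9; high effort: 17 − 6 = 11. excellent-condition stays.
fair-condition (assigned medium effort): low effort: 2 − 0 = 2; medium effort: 12 − 7 = 5; high effort: 17 − 14 = 3. fair-condition stays.
poor-condition (assigned low effort): low effort: 2 − 0 = 2; medium effort: 12 − 12 = 0; high effort: 17 − 24 = -7. poor-condition stays.
Every type prefers its assigned level; separation holds.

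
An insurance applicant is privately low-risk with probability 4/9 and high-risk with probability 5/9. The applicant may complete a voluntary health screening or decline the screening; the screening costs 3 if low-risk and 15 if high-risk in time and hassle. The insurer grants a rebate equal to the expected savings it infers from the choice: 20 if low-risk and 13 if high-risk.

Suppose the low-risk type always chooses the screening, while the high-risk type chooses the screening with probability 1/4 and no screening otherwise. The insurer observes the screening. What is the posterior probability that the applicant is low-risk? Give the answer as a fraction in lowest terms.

P(the screening) = (4/9)·1 + (5/9)·(1/4) = 7/12.
By Bayes' rule, P(low-risk | the screening) = (4/9) / (7/12) = 16/21.

16/21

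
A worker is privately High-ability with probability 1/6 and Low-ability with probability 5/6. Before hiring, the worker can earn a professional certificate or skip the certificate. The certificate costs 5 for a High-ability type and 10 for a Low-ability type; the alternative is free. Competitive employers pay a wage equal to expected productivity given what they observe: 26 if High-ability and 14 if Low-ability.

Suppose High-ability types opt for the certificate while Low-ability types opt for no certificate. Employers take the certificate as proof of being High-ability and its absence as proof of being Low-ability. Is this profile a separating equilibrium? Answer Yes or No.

Under these beliefs, the certificate earns wage 26 and no certificate earns wage 14.
High-ability: the certificate nets 26 − 5 = 21; no certificate nets 14. High-ability prefers the certificate.
Low-ability: the certificate nets 26 − 10 = 16; no certificate nets 14. Low-ability would deviate to the certificate.
Low-ability has a profitable deviation, so the profile is not an equilibrium.

No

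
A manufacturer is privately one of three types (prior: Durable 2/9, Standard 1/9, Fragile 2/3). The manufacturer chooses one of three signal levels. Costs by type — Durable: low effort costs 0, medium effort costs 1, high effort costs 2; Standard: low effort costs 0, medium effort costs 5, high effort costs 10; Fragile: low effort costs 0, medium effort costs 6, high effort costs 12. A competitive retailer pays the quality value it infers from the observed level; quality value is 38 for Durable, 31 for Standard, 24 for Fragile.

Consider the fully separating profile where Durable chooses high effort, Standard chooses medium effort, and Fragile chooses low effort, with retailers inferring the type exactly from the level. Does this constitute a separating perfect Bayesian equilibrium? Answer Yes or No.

Separating prices: high effort → 38, medium effort → 31, low effort → 24.
Durable (assigned high effort): low effort: 24 − 0 = 24; medium effort: 31 − 1 = 30; high effort: 38 − 2 = 36. Durable stays.
Standard (assigned medium effort): low effort: 24 − 0 = 24; medium effort: 31 − 5 = 26; high effort: 38 − 10 = 28. Standard prefers high effort.
Fragile (assigned low effort): low effort: 24 − 0 = 24; medium effort: 31 − 6 = 25; high effort: 38 − 12 = 26. Fragile prefers high effort.
At least one type deviates; the separating profile fails.

No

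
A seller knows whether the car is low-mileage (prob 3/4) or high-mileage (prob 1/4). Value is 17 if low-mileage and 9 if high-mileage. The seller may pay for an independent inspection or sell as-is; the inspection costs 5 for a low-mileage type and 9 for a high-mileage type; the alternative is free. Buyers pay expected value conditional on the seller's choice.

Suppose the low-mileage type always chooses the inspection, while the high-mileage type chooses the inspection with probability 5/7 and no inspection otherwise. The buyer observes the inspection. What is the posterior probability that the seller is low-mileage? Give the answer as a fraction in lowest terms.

P(the inspection) = (3/4)·1 + (1/4)·(5/7) = 13/14.
By Bayes' rule, P(low-mileage | the inspection) = (3/4) / (13/14) = 21/26.

21/26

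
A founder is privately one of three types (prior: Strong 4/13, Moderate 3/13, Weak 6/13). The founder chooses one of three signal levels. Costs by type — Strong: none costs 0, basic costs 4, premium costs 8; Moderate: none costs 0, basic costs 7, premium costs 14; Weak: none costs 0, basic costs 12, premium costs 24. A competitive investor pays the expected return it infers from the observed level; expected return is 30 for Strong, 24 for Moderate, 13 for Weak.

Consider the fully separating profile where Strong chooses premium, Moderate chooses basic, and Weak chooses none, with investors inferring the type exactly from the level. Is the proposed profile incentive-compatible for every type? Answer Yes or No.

Separating valuations: premium → 30, basic → 24, none → 13.
Strong (assigned premium): none: 13 − 0 = 13; basic: 24 − 4 = 20; premium: 30 − 8 = 22. Strong stays.
Moderate (assigned basic): none: 13 − 0 = 13; basic: 24 − 7 = 17; premium: 30 − 14 = 16. Moderate stays.
Weak (assigned none): none: 13 − 0 = 13; basic: 24 − 12 = 12; premium: 30 − 24 = 6. Weak stays.
Every type prefers its assigned level; separation holds.

Yes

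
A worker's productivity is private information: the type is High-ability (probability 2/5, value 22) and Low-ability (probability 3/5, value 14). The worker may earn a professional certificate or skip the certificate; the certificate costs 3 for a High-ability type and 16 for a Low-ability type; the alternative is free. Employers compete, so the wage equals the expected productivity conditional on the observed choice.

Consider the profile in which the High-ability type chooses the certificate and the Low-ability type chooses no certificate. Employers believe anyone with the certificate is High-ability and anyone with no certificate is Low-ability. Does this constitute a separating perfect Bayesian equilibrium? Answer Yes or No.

Yes

Under these beliefs, the certificate earns wage 22 and no certificate earns wage 14.
High-ability: the certificate nets 22 − 3 = 19; no certificate nets 14. High-ability prefers the certificate.
Low-ability: the certificate nets 22 − 16 = 6; no certificate nets 14. Low-ability prefers no certificate.
Neither type deviates, so the separating profile is an equilibrium.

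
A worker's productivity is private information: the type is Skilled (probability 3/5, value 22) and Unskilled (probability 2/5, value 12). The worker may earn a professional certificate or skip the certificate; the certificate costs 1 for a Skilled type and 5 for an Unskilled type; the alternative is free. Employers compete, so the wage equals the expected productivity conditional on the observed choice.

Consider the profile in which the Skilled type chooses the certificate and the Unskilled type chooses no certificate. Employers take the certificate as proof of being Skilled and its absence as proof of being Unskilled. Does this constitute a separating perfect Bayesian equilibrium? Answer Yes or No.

Under these beliefs, the certificate earns wage 22 and no certificate earns wage 12.
Skilled: the certificate nets 22 − 1 = 21; no certificate nets 12. Skilled prefers the certificate.
Unskilled: the certificate nets 22 − 5 = 17; no certificate nets 12. Unskilled would deviate to the certificate.
Unskilled has a profitable deviation, so the profile is not an equilibrium.

No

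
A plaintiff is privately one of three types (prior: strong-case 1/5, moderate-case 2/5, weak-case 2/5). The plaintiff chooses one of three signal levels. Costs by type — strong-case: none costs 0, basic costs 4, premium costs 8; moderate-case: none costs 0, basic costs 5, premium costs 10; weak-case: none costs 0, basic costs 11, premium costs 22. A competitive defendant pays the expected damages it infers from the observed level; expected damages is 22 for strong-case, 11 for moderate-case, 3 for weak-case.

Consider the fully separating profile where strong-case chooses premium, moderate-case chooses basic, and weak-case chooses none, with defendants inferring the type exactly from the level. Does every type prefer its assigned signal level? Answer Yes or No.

Separating settlements: premium → 22, basic → 11, none → 3.
strong-case (assigned premium): none: 3 − 0 = 3; basic: 11 − 4 = 7; premium: 22 − 8 = 14. strong-case stays.
moderate-case (assigned basic): none: 3 − 0 = 3; basic: 11 − 5 = 6; premium: 22 − 10 = 12. moderate-case prefers premium.
weak-case (assigned none): none: 3 − 0 = 3; basic: 11 − 11 = 0; premium: 22 − 22 = 0. weak-case stays.
At least one type deviates; the separating profile fails.

No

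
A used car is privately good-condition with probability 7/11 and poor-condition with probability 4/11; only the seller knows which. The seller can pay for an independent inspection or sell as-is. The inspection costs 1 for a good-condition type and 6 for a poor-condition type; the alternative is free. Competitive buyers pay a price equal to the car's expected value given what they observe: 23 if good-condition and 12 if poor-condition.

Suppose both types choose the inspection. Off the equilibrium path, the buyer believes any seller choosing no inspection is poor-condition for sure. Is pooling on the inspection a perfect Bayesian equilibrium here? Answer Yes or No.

On path, the buyer holds the prior and pays 7/11·23 + 4/11·12 = 19. Off path (no inspection), believing poor-condition, it pays 12.
good-condition: the inspection nets 19 − 1 = 18; no inspection nets 12. good-condition stays.
poor-condition: the inspection nets 19 − 6 = 13; no inspection nets 12. poor-condition stays.
No type deviates, so pooling is sustained.

Yes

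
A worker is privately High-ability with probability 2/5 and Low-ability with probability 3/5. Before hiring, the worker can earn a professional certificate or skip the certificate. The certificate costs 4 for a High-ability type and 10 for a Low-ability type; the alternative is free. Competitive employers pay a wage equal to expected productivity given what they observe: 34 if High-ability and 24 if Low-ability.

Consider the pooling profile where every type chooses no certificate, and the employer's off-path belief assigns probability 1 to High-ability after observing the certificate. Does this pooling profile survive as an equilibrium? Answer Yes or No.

On path, the employer holds the prior and pays 2/5·34 + 3/5·24 = 28. Off path (the certificate), believing High-ability, it pays 34.
High-ability: no certificate nets 28; the certificate nets 34 − 4 = 30. High-ability would deviate.
Low-ability: no certificate nets 28; the certificate nets 34 − 10 = 24. Low-ability stays.
A type deviates, so pooling fails.

No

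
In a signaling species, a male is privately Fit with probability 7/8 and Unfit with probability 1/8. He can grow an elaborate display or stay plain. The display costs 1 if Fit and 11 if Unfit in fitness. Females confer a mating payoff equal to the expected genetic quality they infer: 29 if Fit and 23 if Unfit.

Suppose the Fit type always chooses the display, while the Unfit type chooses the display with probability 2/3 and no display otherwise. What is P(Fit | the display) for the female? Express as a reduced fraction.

P(the display) = (7/8)·1 + (1/8)·(2/3) = 23/24.
By Bayes' rule, P(Fit | the display) = (7/8) / (23/24) = 21/23.

21/23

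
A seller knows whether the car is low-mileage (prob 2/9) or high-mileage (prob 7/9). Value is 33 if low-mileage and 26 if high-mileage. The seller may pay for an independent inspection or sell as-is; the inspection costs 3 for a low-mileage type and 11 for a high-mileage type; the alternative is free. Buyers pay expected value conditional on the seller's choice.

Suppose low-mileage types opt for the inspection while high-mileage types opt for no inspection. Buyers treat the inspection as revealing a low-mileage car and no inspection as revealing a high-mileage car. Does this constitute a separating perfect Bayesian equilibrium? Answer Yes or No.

Yes

Under these beliefs, the inspection earns price 33 and no inspection earns price 26.
low-mileage: the inspection nets 33 − 3 = 30; no inspection nets 26. low-mileage prefers the inspection.
high-mileage: the inspection nets 33 − 11 = 22; no inspection nets 26. high-mileage prefers no inspection.
Neither type deviates, so the separating profile is an equilibrium.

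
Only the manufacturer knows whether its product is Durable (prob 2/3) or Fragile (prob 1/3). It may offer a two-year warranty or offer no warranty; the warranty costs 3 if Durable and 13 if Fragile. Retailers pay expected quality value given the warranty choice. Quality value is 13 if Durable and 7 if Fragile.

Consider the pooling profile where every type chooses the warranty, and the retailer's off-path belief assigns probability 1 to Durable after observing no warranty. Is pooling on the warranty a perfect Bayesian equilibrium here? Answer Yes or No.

On path, the retailer holds the prior and pays 2/3·13 + 1/3·7 = 11. Off path (no warranty), believing Durable, it pays 13.
Durable: the warranty nets 11 − 3 = 8; no warranty nets 13. Durable would deviate.
Fragile: the warranty nets 11 − 13 = -2; no warranty nets 13. Fragile would deviate.
A type deviates, so pooling fails.

No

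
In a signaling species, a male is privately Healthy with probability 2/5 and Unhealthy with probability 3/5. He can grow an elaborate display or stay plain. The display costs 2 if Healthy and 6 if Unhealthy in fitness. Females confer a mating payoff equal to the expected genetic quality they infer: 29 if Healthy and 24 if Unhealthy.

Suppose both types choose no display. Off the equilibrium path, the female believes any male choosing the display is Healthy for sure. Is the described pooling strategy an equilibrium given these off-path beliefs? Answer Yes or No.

No

On path, the female holds the prior and pays 2/5·29 + 3/5·24 = 26. Off path (the display), believing Healthy, it pays 29.
Healthy: no display nets 26; the display nets 29 − 2 = 27. Healthy would deviate.
Unhealthy: no display nets 26; the display nets 29 − 6 = 23. Unhealthy stays.
A type deviates, so pooling fails.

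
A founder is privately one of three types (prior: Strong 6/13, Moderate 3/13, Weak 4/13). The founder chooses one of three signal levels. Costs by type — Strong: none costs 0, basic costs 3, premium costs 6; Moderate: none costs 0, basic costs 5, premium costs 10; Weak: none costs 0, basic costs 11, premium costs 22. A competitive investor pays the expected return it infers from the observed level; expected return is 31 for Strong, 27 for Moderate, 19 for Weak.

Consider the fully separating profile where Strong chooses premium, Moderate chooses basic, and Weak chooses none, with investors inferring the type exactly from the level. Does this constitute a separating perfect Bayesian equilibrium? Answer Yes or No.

Yes

Separating valuations: premium → 31, basic → 27, none → 19.
Strong (assigned premium): none: 19 − 0 = 19; basic: 27 − 3 = 24; premium: 31 − 6 = 25. Strong stays.
Moderate (assigned basic): none: 19 − 0 = 19; basic: 27 − 5 = 22; premium: 31 − 10 = 21. Moderate stays.
Weak (assigned none): none: 19 − 0 = 19; basic: 27 − 11 = 16; premium: 31 − 22 = 9. Weak stays.
Every type prefers its assigned level; separation holds.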